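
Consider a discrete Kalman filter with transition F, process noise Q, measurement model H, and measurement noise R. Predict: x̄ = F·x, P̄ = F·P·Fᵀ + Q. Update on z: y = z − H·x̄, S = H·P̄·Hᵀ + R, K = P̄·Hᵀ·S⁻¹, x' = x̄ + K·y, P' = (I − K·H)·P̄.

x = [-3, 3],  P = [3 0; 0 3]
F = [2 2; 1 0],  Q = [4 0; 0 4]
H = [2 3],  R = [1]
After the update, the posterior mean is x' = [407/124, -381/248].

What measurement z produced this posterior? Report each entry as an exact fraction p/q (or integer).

x̄ = F·x = [0, -3]
P̄ = F·P·Fᵀ + Q = [28 6; 6 7]
S = H·P̄·Hᵀ + R = [248]
K = P̄·Hᵀ·S⁻¹ = [37/124; 33/248]
x' − x̄ = [407/124, 363/248] = K·y
y = (KᵀK)⁻¹·Kᵀ·(x' − x̄) = [11]
z = y + H·x̄ = [11] + [-9] = [2]

z = [2]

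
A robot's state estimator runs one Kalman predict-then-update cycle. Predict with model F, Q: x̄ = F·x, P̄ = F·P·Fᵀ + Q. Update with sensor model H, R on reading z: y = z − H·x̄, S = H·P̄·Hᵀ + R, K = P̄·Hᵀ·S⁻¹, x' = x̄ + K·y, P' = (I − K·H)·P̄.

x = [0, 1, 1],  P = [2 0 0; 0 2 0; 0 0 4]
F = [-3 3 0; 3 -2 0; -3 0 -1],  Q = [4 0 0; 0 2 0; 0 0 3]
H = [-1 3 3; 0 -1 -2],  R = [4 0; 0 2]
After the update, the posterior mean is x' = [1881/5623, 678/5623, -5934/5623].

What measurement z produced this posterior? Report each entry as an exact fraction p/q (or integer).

x̄ = F·x = [3, -2, -1]
P̄ = F·P·Fᵀ + Q = [40 -30 18; -30 28 -18; 18 -18 25]
S = H·P̄·Hᵀ + R = [269 -66; -66 58]
K = P̄·Hᵀ·S⁻¹ = [-2402/5623 -3315/5623; 2004/5623 3056/5623; -969/5623 -4205/5623]
x' − x̄ = [-14988/5623, 11924/5623, -311/5623] = K·y
y = (KᵀK)⁻¹·Kᵀ·(x' − x̄) = [9, -2]
z = y + H·x̄ = [9, -2] + [-12, 4] = [-3, 2]

z = [-3, 2]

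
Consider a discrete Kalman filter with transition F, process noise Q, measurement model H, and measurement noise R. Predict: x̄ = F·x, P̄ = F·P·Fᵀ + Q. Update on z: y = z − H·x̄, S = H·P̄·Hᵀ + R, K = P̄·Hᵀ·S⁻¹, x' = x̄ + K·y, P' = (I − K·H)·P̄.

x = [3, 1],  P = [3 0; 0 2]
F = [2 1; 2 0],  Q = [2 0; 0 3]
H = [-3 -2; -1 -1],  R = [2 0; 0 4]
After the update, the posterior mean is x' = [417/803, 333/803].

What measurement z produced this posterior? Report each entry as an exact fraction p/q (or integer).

z = [-2, -2]

x̄ = F·x = [7, 6]
P̄ = F·P·Fᵀ + Q = [16 12; 12 15]
S = H·P̄·Hᵀ + R = [350 138; 138 59]
K = P̄·Hᵀ·S⁻¹ = [-192/803 68/803; -84/803 -171/803]
x' − x̄ = [-5204/803, -4485/803] = K·y
y = (KᵀK)⁻¹·Kᵀ·(x' − x̄) = [31, 11]
z = y + H·x̄ = [31, 11] + [-33, -13] = [-2, -2]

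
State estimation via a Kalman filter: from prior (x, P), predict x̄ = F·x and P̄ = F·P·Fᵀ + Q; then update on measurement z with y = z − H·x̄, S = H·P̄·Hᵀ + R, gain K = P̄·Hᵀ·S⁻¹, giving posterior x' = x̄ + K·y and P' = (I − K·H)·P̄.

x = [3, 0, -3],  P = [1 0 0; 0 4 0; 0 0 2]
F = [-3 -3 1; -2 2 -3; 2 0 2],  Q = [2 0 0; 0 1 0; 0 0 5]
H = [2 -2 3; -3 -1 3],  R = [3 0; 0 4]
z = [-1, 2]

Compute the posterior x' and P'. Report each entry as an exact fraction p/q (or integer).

x' = [-573125/542419, -63426/31907, -535397/542419]
P' = [209223/542419 20250/31907 176357/542419; 20250/31907 117033/31907 58117/31907; 176357/542419 58117/31907 591120/542419]

x̄ = F·x = [-12, 3, 0]
P̄ = F·P·Fᵀ + Q = [49 -24 -2; -24 39 -16; -2 -16 17]
y = z − H·x̄ = [29, -31]
S = H·P̄·Hᵀ + R = [868 -9; -9 625]
K = P̄·Hᵀ·S⁻¹ = [86339/542419 -110712/542419; -6405/31907 -858/31907; 50032/542419 64075/542419]
x' = x̄ + K·y = [-573125/542419, -63426/31907, -535397/542419]
P' = (I − K·H)·P̄ = [209223/542419 20250/31907 176357/542419; 20250/31907 117033/31907 58117/31907; 176357/542419 58117/31907 591120/542419]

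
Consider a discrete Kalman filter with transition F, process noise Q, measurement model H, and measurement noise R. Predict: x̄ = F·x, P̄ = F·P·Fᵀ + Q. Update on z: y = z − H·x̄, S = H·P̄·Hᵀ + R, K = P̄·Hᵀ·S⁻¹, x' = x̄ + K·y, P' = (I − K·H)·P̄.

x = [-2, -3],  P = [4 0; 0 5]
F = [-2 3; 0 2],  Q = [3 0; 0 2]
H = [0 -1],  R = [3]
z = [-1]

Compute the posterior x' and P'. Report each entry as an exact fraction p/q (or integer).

x' = [17/5, 4/25]
P' = [28 18/5; 18/5 66/25]

x̄ = F·x = [-5, -6]
P̄ = F·P·Fᵀ + Q = [64 30; 30 22]
y = z − H·x̄ = [-7]
S = H·P̄·Hᵀ + R = [25]
K = P̄·Hᵀ·S⁻¹ = [-6/5; -22/25]
x' = x̄ + K·y = [17/5, 4/25]
P' = (I − K·H)·P̄ = [28 18/5; 18/5 66/25]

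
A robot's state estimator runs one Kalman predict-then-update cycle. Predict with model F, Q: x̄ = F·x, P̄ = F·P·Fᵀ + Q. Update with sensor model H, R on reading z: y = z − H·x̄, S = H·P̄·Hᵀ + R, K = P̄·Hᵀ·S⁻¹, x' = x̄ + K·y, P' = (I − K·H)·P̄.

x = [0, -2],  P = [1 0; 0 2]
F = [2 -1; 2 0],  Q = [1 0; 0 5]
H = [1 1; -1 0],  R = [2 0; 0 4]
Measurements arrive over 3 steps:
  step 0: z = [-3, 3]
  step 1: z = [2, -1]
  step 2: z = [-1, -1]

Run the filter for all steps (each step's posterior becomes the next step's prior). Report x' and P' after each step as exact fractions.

step 0: x̄ = F·x = [2, 0]
step 0: P̄ = F·P·Fᵀ + Q = [7 4; 4 9]
step 0: y = z − H·x̄ = [-5, 5]
step 0: S = H·P̄·Hᵀ + R = [26 -11; -11 11]
step 0: K = P̄·Hᵀ·S⁻¹ = [4/15 -61/165; 3/5 13/55]
step 0: x' = x̄ + K·y = [-13/11, -20/11]
step 0: P' = (I − K·H)·P̄ = [244/165 -52/55; -52/55 118/55]
step 1: x̄ = F·x = [-6/11, -26/11]
step 1: P̄ = F·P·Fᵀ + Q = [2119/165 1288/165; 1288/165 1801/165]
step 1: y = z − H·x̄ = [54/11, -17/11]
step 1: S = H·P̄·Hᵀ + R = [6826/165 -3407/165; -3407/165 2779/165]
step 1: K = P̄·Hᵀ·S⁻¹ = [13628/44617 -17313/44617; 25431/44617 10499/44617]
step 1: x' = x̄ + K·y = [69321/44617, 3159/44617]
step 1: P' = (I − K·H)·P̄ = [69252/44617 -41996/44617; -41996/44617 92858/44617]
step 2: x̄ = F·x = [135483/44617, 138642/44617]
step 2: P̄ = F·P·Fᵀ + Q = [582467/44617 361000/44617; 361000/44617 500093/44617]
step 2: y = z − H·x̄ = [-318742/44617, 90866/44617]
step 2: S = H·P̄·Hᵀ + R = [1893794/44617 -943467/44617; -943467/44617 760935/44617]
step 2: K = P̄·Hᵀ·S⁻¹ = [179708/587993 -681811/1763979; 335815/587993 412249/1763979]
step 2: x' = x̄ + K·y = [116419/1763979, -876214/1763979]
step 2: P' = (I − K·H)·P̄ = [2727244/1763979 -1648996/1763979; -1648996/1763979 3663886/1763979]

step 0: x' = [-13/11, -20/11], P' = [244/165 -52/55; -52/55 118/55]
step 1: x' = [69321/44617, 3159/44617], P' = [69252/44617 -41996/44617; -41996/44617 92858/44617]
step 2: x' = [116419/1763979, -876214/1763979], P' = [2727244/1763979 -1648996/1763979; -1648996/1763979 3663886/1763979]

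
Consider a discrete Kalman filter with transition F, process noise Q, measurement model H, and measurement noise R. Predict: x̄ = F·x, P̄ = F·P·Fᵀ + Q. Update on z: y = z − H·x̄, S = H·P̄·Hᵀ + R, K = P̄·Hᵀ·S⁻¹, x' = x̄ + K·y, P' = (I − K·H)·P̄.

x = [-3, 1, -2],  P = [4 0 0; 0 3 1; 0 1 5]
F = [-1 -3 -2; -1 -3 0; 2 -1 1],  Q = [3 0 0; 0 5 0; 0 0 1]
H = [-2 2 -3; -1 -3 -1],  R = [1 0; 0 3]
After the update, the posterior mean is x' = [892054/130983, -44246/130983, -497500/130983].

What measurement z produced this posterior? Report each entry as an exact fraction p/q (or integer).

z = [-3, -2]

x̄ = F·x = [4, 0, -9]
P̄ = F·P·Fᵀ + Q = [66 37 -10; 37 36 -2; -10 -2 23]
S = H·P̄·Hᵀ + R = [224 69; 69 606]
K = P̄·Hᵀ·S⁻¹ = [-1815/43661 -35476/130983; 4097/43661 -32308/130983; -10545/43661 2089/130983]
x' − x̄ = [368122/130983, -44246/130983, 681347/130983] = K·y
y = (KᵀK)⁻¹·Kᵀ·(x' − x̄) = [-22, -7]
z = y + H·x̄ = [-22, -7] + [19, 5] = [-3, -2]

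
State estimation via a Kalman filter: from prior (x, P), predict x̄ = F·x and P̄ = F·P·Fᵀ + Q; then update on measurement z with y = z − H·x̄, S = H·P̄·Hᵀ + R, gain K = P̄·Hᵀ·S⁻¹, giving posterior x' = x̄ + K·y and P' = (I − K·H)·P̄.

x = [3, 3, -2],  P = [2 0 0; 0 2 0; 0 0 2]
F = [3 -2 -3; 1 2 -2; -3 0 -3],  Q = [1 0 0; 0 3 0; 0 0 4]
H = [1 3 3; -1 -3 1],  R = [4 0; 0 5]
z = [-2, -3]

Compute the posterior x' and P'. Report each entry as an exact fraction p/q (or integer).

x̄ = F·x = [9, 13, -3]
P̄ = F·P·Fᵀ + Q = [45 10 0; 10 21 6; 0 6 40]
y = z − H·x̄ = [-41, 48]
S = H·P̄·Hᵀ + R = [766 -210; -210 303]
K = P̄·Hᵀ·S⁻¹ = [2325/62666 -6950/31333; 4501/62666 -16106/93999; 7739/31333 22916/93999]
x' = x̄ + K·y = [-198531/62666, 114725/62666, -44642/31333]
P' = (I − K·H)·P̄ = [1603095/62666 -516215/62666 -7525/31333; -516215/62666 560981/187998 -13381/93999; -7525/31333 -13381/93999 51862/93999]

x' = [-198531/62666, 114725/62666, -44642/31333]
P' = [1603095/62666 -516215/62666 -7525/31333; -516215/62666 560981/187998 -13381/93999; -7525/31333 -13381/93999 51862/93999]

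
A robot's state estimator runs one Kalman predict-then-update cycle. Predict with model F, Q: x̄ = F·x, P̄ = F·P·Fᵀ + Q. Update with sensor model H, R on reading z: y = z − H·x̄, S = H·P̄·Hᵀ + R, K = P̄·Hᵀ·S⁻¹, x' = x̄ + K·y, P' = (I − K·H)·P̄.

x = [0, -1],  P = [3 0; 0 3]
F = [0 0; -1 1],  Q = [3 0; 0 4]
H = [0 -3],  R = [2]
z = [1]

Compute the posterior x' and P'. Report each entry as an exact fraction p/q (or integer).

x̄ = F·x = [0, -1]
P̄ = F·P·Fᵀ + Q = [3 0; 0 10]
y = z − H·x̄ = [-2]
S = H·P̄·Hᵀ + R = [92]
K = P̄·Hᵀ·S⁻¹ = [0; -15/46]
x' = x̄ + K·y = [0, -8/23]
P' = (I − K·H)·P̄ = [3 0; 0 5/23]

x' = [0, -8/23]
P' = [3 0; 0 5/23]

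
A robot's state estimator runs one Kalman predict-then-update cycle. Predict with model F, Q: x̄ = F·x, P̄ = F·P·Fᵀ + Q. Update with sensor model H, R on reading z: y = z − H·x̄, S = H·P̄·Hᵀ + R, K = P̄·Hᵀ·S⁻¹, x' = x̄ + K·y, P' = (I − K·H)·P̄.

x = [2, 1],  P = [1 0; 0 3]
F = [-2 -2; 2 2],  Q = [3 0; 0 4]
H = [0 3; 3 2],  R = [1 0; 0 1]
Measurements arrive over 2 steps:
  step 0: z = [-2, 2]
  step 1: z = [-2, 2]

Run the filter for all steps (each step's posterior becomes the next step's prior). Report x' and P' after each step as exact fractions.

step 0: x' = [2720/2571, -1630/2571], P' = [1631/10284 -190/2571; -190/2571 284/2571]
step 1: x' = [3463764/3424211, -2054558/3424211], P' = [523513/3424211 -238733/3424211; -238733/3424211 367760/3424211]

step 0: x̄ = F·x = [-6, 6]
step 0: P̄ = F·P·Fᵀ + Q = [19 -16; -16 20]
step 0: y = z − H·x̄ = [-20, 8]
step 0: S = H·P̄·Hᵀ + R = [181 -24; -24 60]
step 0: K = P̄·Hᵀ·S⁻¹ = [-190/857 3373/10284; 284/857 -2/2571]
step 0: x' = x̄ + K·y = [2720/2571, -1630/2571]
step 0: P' = (I − K·H)·P̄ = [1631/10284 -190/2571; -190/2571 284/2571]
step 1: x̄ = F·x = [-2180/2571, 2180/2571]
step 1: P̄ = F·P·Fᵀ + Q = [8960/2571 -1247/2571; -1247/2571 11531/2571]
step 1: y = z − H·x̄ = [-3894/857, 7322/2571]
step 1: S = H·P̄·Hᵀ + R = [35450/857 19321/857; 19321/857 114371/2571]
step 1: K = P̄·Hᵀ·S⁻¹ = [-716199/3424211 1093073/3424211; 1103280/3424211 19321/3424211]
step 1: x' = x̄ + K·y = [3463764/3424211, -2054558/3424211]
step 1: P' = (I − K·H)·P̄ = [523513/3424211 -238733/3424211; -238733/3424211 367760/3424211]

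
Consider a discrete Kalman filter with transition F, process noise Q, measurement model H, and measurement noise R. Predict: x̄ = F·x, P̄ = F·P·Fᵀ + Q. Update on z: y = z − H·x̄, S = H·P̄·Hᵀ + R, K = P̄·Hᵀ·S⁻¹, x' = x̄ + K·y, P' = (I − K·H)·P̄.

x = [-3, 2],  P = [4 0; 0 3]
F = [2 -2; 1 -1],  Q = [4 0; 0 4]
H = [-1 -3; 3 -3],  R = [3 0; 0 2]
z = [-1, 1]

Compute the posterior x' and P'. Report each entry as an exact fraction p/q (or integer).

x̄ = F·x = [-10, -5]
P̄ = F·P·Fᵀ + Q = [32 14; 14 11]
y = z − H·x̄ = [-26, 16]
S = H·P̄·Hᵀ + R = [218 -81; -81 137]
K = P̄·Hᵀ·S⁻¹ = [-5764/23305 5778/23305; -1142/4661 -369/4661]
x' = x̄ + K·y = [9262/23305, 483/4661]
P' = (I − K·H)·P̄ = [7212/23305 672/4661; 672/4661 918/4661]

x' = [9262/23305, 483/4661]
P' = [7212/23305 672/4661; 672/4661 918/4661]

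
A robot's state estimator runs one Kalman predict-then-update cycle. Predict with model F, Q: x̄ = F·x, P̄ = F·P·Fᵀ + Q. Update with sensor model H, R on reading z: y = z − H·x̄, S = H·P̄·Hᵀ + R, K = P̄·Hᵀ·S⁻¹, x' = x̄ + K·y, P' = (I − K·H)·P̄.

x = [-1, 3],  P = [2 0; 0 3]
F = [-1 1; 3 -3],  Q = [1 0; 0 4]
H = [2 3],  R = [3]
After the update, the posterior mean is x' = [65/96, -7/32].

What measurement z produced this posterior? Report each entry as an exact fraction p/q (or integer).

x̄ = F·x = [4, -12]
P̄ = F·P·Fᵀ + Q = [6 -15; -15 49]
S = H·P̄·Hᵀ + R = [288]
K = P̄·Hᵀ·S⁻¹ = [-11/96; 13/32]
x' − x̄ = [-319/96, 377/32] = K·y
y = (KᵀK)⁻¹·Kᵀ·(x' − x̄) = [29]
z = y + H·x̄ = [29] + [-28] = [1]

z = [1]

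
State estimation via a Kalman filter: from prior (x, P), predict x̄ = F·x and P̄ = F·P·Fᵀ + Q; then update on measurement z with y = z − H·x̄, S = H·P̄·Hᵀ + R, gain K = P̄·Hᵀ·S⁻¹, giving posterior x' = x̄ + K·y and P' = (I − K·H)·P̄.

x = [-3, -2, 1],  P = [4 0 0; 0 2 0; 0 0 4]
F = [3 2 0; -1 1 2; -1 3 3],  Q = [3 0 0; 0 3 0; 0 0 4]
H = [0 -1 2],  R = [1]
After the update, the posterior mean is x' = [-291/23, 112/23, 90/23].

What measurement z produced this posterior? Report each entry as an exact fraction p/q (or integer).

z = [3]

x̄ = F·x = [-13, 3, 0]
P̄ = F·P·Fᵀ + Q = [47 -8 0; -8 25 34; 0 34 62]
S = H·P̄·Hᵀ + R = [138]
K = P̄·Hᵀ·S⁻¹ = [4/69; 43/138; 15/23]
x' − x̄ = [8/23, 43/23, 90/23] = K·y
y = (KᵀK)⁻¹·Kᵀ·(x' − x̄) = [6]
z = y + H·x̄ = [6] + [-3] = [3]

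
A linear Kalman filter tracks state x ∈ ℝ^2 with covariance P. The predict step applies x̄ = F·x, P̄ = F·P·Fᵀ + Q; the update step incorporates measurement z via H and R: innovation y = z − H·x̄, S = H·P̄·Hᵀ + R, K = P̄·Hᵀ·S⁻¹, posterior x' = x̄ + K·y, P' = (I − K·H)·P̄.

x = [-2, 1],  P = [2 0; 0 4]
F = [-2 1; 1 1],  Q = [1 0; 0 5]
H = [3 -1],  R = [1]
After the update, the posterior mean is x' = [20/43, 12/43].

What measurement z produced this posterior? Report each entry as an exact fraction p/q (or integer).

z = [1]

x̄ = F·x = [5, -1]
P̄ = F·P·Fᵀ + Q = [13 0; 0 11]
S = H·P̄·Hᵀ + R = [129]
K = P̄·Hᵀ·S⁻¹ = [13/43; -11/129]
x' − x̄ = [-195/43, 55/43] = K·y
y = (KᵀK)⁻¹·Kᵀ·(x' − x̄) = [-15]
z = y + H·x̄ = [-15] + [16] = [1]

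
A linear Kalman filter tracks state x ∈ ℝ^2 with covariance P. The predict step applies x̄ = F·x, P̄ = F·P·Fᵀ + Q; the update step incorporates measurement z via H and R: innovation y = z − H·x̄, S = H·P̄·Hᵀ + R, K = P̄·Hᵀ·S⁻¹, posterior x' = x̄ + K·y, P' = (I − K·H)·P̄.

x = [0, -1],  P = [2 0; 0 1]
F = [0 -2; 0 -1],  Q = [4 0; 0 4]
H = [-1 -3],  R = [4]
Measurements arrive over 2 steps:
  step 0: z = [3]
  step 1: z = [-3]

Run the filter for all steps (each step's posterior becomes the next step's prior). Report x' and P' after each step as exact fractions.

step 0: x' = [26/69, -67/69], P' = [356/69 -100/69; -100/69 56/69]
step 1: x' = [1766/1109, 563/1109], P' = [5504/1109 -1556/1109; -1556/1109 888/1109]

step 0: x̄ = F·x = [2, 1]
step 0: P̄ = F·P·Fᵀ + Q = [8 2; 2 5]
step 0: y = z − H·x̄ = [8]
step 0: S = H·P̄·Hᵀ + R = [69]
step 0: K = P̄·Hᵀ·S⁻¹ = [-14/69; -17/69]
step 0: x' = x̄ + K·y = [26/69, -67/69]
step 0: P' = (I − K·H)·P̄ = [356/69 -100/69; -100/69 56/69]
step 1: x̄ = F·x = [134/69, 67/69]
step 1: P̄ = F·P·Fᵀ + Q = [500/69 112/69; 112/69 332/69]
step 1: y = z − H·x̄ = [128/69]
step 1: S = H·P̄·Hᵀ + R = [4436/69]
step 1: K = P̄·Hᵀ·S⁻¹ = [-209/1109; -277/1109]
step 1: x' = x̄ + K·y = [1766/1109, 563/1109]
step 1: P' = (I − K·H)·P̄ = [5504/1109 -1556/1109; -1556/1109 888/1109]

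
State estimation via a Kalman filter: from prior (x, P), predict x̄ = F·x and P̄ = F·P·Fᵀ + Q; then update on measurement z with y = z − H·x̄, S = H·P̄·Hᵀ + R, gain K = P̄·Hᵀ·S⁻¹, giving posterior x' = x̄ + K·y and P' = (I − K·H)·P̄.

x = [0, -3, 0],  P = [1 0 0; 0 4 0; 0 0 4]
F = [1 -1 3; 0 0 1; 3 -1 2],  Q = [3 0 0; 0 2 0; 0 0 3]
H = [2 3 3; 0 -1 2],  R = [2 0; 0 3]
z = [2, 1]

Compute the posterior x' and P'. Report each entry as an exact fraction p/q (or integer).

x̄ = F·x = [3, 0, 3]
P̄ = F·P·Fᵀ + Q = [44 12 31; 12 6 8; 31 8 32]
y = z − H·x̄ = [-13, -5]
S = H·P̄·Hᵀ + R = [1180 298; 298 105]
K = P̄·Hᵀ·S⁻¹ = [7885/35096 -2833/17548; 1975/17548 -1967/8774; 1211/17548 2961/8774]
x' = x̄ + K·y = [31113/35096, -6005/17548, 7291/17548]
P' = (I − K·H)·P̄ = [116479/35096 -21299/17548 -14899/17548; -21299/17548 7139/8774 619/8774; -14899/17548 619/8774 4751/8774]

x' = [31113/35096, -6005/17548, 7291/17548]
P' = [116479/35096 -21299/17548 -14899/17548; -21299/17548 7139/8774 619/8774; -14899/17548 619/8774 4751/8774]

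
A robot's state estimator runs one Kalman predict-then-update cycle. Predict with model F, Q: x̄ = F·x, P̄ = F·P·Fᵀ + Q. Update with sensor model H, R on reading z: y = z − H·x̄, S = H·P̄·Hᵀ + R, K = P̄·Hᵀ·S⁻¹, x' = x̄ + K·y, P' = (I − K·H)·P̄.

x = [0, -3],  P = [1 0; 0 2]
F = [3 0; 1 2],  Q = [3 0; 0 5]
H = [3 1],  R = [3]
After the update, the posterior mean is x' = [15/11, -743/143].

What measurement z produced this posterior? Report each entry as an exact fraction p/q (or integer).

x̄ = F·x = [0, -6]
P̄ = F·P·Fᵀ + Q = [12 3; 3 14]
S = H·P̄·Hᵀ + R = [143]
K = P̄·Hᵀ·S⁻¹ = [3/11; 23/143]
x' − x̄ = [15/11, 115/143] = K·y
y = (KᵀK)⁻¹·Kᵀ·(x' − x̄) = [5]
z = y + H·x̄ = [5] + [-6] = [-1]

z = [-1]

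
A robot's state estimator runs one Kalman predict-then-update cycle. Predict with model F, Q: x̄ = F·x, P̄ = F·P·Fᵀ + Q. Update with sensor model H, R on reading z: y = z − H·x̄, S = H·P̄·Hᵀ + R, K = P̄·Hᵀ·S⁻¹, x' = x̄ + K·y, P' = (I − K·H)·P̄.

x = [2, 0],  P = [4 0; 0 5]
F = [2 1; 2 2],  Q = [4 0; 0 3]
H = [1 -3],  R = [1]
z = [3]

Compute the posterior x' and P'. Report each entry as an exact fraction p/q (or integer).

x̄ = F·x = [4, 4]
P̄ = F·P·Fᵀ + Q = [25 26; 26 39]
y = z − H·x̄ = [11]
S = H·P̄·Hᵀ + R = [221]
K = P̄·Hᵀ·S⁻¹ = [-53/221; -7/17]
x' = x̄ + K·y = [301/221, -9/17]
P' = (I − K·H)·P̄ = [2716/221 71/17; 71/17 26/17]

x' = [301/221, -9/17]
P' = [2716/221 71/17; 71/17 26/17]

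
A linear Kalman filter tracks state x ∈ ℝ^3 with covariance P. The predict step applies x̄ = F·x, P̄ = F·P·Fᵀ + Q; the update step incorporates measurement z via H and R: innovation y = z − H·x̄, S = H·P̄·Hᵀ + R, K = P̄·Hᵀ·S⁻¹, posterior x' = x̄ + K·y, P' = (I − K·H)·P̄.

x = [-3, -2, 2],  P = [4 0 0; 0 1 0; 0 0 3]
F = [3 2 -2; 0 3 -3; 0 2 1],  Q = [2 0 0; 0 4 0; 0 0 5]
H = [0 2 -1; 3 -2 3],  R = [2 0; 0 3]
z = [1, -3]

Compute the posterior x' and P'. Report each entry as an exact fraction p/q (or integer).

x̄ = F·x = [-17, -12, -2]
P̄ = F·P·Fᵀ + Q = [54 24 -2; 24 40 -3; -2 -3 12]
y = z − H·x̄ = [23, 30]
S = H·P̄·Hᵀ + R = [186 -70; -70 469]
K = P̄·Hᵀ·S⁻¹ = [2215/5881 11794/41167; 5391/11762 1324/41167; -423/5881 2718/41167]
x' = x̄ + K·y = [10596/41167, -40617/82334, -68897/41167]
P' = (I − K·H)·P̄ = [174016/41167 -98409/41167 -227828/41167; -98409/41167 206205/82334 168468/41167; -227828/41167 168468/41167 342858/41167]

x' = [10596/41167, -40617/82334, -68897/41167]
P' = [174016/41167 -98409/41167 -227828/41167; -98409/41167 206205/82334 168468/41167; -227828/41167 168468/41167 342858/41167]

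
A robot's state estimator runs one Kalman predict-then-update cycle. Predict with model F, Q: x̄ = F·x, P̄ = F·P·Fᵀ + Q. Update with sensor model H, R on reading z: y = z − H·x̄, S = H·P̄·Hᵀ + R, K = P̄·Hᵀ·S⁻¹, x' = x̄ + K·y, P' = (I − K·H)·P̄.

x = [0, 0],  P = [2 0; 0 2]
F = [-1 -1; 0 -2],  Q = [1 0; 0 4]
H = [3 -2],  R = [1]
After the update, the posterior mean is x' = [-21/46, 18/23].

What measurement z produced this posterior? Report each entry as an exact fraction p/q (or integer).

x̄ = F·x = [0, 0]
P̄ = F·P·Fᵀ + Q = [5 4; 4 12]
S = H·P̄·Hᵀ + R = [46]
K = P̄·Hᵀ·S⁻¹ = [7/46; -6/23]
x' − x̄ = [-21/46, 18/23] = K·y
y = (KᵀK)⁻¹·Kᵀ·(x' − x̄) = [-3]
z = y + H·x̄ = [-3] + [0] = [-3]

z = [-3]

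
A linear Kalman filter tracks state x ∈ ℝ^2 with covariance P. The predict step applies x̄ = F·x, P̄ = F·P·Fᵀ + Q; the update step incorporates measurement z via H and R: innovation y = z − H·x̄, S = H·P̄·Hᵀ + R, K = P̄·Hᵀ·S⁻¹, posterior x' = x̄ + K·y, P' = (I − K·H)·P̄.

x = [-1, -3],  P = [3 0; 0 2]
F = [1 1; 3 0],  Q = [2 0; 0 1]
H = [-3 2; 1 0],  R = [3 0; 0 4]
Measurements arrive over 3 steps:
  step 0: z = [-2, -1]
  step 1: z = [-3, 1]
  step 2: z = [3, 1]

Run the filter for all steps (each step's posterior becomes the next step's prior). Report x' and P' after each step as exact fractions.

step 0: x' = [-1505/761, -2900/761], P' = [1924/761 2868/761; 2868/761 4821/761]
step 1: x' = [86173/398653, -386379/398653], P' = [1144916/398653 1637832/398653; 1637832/398653 2598069/398653]
step 2: x' = [135849977/220210253, 524187123/220210253], P' = [654085588/220210253 940620120/220210253; 940620120/220210253 1494151701/220210253]

step 0: x̄ = F·x = [-4, -3]
step 0: P̄ = F·P·Fᵀ + Q = [7 9; 9 28]
step 0: y = z − H·x̄ = [-8, 3]
step 0: S = H·P̄·Hᵀ + R = [70 -3; -3 11]
step 0: K = P̄·Hᵀ·S⁻¹ = [-12/761 481/761; 346/761 717/761]
step 0: x' = x̄ + K·y = [-1505/761, -2900/761]
step 0: P' = (I − K·H)·P̄ = [1924/761 2868/761; 2868/761 4821/761]
step 1: x̄ = F·x = [-4405/761, -4515/761]
step 1: P̄ = F·P·Fᵀ + Q = [14003/761 14376/761; 14376/761 18077/761]
step 1: y = z − H·x̄ = [-6468/761, 5166/761]
step 1: S = H·P̄·Hᵀ + R = [28106/761 -13257/761; -13257/761 17047/761]
step 1: K = P̄·Hᵀ·S⁻¹ = [-53028/398653 286229/398653; 94214/398653 409458/398653]
step 1: x' = x̄ + K·y = [86173/398653, -386379/398653]
step 1: P' = (I − K·H)·P̄ = [1144916/398653 1637832/398653; 1637832/398653 2598069/398653]
step 2: x̄ = F·x = [-300206/398653, 258519/398653]
step 2: P̄ = F·P·Fᵀ + Q = [7815955/398653 8348244/398653; 8348244/398653 10702897/398653]
step 2: y = z − H·x̄ = [-221697/398653, 698859/398653]
step 2: S = H·P̄·Hᵀ + R = [14172214/398653 -6751377/398653; -6751377/398653 9410567/398653]
step 2: K = P̄·Hᵀ·S⁻¹ = [-27005508/220210253 163521397/220210253; 55481014/220210253 235155030/220210253]
step 2: x' = x̄ + K·y = [135849977/220210253, 524187123/220210253]
step 2: P' = (I − K·H)·P̄ = [654085588/220210253 940620120/220210253; 940620120/220210253 1494151701/220210253]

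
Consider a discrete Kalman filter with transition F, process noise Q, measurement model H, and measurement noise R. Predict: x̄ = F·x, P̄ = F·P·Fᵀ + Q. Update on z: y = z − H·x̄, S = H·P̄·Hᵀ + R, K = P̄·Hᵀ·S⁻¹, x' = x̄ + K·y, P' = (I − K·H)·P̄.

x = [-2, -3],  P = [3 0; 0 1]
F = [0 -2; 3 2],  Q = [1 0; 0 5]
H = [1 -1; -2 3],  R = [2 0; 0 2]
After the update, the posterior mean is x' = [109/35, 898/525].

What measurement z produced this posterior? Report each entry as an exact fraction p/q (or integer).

x̄ = F·x = [6, -12]
P̄ = F·P·Fᵀ + Q = [5 -4; -4 36]
S = H·P̄·Hᵀ + R = [51 -138; -138 394]
K = P̄·Hᵀ·S⁻¹ = [17/35 4/35; 124/525 66/175]
x' − x̄ = [-101/35, 7198/525] = K·y
y = (KᵀK)⁻¹·Kᵀ·(x' − x̄) = [-17, 47]
z = y + H·x̄ = [-17, 47] + [18, -48] = [1, -1]

z = [1, -1]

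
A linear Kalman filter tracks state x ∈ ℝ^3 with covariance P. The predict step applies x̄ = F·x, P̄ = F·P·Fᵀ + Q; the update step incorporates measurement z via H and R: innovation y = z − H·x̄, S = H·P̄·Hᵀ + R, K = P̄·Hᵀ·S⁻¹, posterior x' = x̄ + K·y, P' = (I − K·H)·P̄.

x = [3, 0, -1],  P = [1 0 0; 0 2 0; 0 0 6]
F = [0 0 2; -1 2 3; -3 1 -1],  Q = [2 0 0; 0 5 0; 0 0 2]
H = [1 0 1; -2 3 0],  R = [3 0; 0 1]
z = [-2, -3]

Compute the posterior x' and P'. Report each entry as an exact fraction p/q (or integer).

x' = [9148/4631, 1505/4631, -23699/4631]
P' = [62978/4631 42214/4631 -58904/4631; 42214/4631 28807/4631 -39451/4631; -58904/4631 -39451/4631 66158/4631]

x̄ = F·x = [-2, -6, -8]
P̄ = F·P·Fᵀ + Q = [26 36 -12; 36 68 -11; -12 -11 19]
y = z − H·x̄ = [8, 11]
S = H·P̄·Hᵀ + R = [24 47; 47 285]
K = P̄·Hᵀ·S⁻¹ = [1358/4631 686/4631; 921/4631 1993/4631; 2418/4631 -545/4631]
x' = x̄ + K·y = [9148/4631, 1505/4631, -23699/4631]
P' = (I − K·H)·P̄ = [62978/4631 42214/4631 -58904/4631; 42214/4631 28807/4631 -39451/4631; -58904/4631 -39451/4631 66158/4631]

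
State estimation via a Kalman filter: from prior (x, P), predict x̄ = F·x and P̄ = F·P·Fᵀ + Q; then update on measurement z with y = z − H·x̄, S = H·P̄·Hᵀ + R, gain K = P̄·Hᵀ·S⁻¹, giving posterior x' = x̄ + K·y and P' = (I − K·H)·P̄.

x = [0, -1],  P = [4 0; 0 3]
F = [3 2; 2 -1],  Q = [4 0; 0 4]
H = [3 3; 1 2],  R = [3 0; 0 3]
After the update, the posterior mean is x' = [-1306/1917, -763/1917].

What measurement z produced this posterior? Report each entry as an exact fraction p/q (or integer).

z = [-3, -2]

x̄ = F·x = [-2, 1]
P̄ = F·P·Fᵀ + Q = [52 18; 18 23]
S = H·P̄·Hᵀ + R = [1002 456; 456 219]
K = P̄·Hᵀ·S⁻¹ = [977/1917 -1264/1917; -749/3834 1340/1917]
x' − x̄ = [2528/1917, -2680/1917] = K·y
y = (KᵀK)⁻¹·Kᵀ·(x' − x̄) = [0, -2]
z = y + H·x̄ = [0, -2] + [-3, 0] = [-3, -2]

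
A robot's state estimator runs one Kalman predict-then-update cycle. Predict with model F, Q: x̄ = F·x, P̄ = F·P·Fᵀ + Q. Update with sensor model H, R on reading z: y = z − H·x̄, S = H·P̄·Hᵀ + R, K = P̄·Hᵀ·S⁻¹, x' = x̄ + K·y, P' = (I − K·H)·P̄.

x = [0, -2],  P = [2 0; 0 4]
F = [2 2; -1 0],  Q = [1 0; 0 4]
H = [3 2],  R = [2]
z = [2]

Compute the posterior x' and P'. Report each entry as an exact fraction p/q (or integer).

x̄ = F·x = [-4, 0]
P̄ = F·P·Fᵀ + Q = [25 -4; -4 6]
y = z − H·x̄ = [14]
S = H·P̄·Hᵀ + R = [203]
K = P̄·Hᵀ·S⁻¹ = [67/203; 0]
x' = x̄ + K·y = [18/29, 0]
P' = (I − K·H)·P̄ = [586/203 -4; -4 6]

x' = [18/29, 0]
P' = [586/203 -4; -4 6]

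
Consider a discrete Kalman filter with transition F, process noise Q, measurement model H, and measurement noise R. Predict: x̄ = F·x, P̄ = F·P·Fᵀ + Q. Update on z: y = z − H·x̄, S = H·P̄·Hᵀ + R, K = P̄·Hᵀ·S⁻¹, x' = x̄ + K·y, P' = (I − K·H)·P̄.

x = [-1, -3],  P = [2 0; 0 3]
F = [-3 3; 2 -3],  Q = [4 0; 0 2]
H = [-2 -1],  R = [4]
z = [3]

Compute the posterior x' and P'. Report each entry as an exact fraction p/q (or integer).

x' = [-368/81, 485/81]
P' = [488/81 -740/81; -740/81 1316/81]

x̄ = F·x = [-6, 7]
P̄ = F·P·Fᵀ + Q = [49 -39; -39 37]
y = z − H·x̄ = [-2]
S = H·P̄·Hᵀ + R = [81]
K = P̄·Hᵀ·S⁻¹ = [-59/81; 41/81]
x' = x̄ + K·y = [-368/81, 485/81]
P' = (I − K·H)·P̄ = [488/81 -740/81; -740/81 1316/81]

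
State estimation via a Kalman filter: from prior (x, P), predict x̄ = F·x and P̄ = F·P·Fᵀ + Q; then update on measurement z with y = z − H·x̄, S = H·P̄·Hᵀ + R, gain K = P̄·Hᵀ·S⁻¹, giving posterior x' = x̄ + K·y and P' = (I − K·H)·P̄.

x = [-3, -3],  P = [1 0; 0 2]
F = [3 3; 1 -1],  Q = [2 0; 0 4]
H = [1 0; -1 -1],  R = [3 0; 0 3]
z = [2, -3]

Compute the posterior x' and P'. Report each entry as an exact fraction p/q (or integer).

x' = [11/10, 7/10]
P' = [843/380 -609/380; -609/380 1227/380]

x̄ = F·x = [-18, 0]
P̄ = F·P·Fᵀ + Q = [29 -3; -3 7]
y = z − H·x̄ = [20, -21]
S = H·P̄·Hᵀ + R = [32 -26; -26 33]
K = P̄·Hᵀ·S⁻¹ = [281/380 -39/190; -203/380 -103/190]
x' = x̄ + K·y = [11/10, 7/10]
P' = (I − K·H)·P̄ = [843/380 -609/380; -609/380 1227/380]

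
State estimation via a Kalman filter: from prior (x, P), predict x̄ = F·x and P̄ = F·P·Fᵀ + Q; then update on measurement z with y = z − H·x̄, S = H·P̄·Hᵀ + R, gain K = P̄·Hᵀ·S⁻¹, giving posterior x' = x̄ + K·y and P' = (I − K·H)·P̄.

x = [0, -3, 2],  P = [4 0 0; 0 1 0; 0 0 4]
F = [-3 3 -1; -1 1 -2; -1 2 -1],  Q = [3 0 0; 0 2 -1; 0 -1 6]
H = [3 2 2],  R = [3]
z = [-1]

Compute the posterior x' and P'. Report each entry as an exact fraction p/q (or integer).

x̄ = F·x = [-11, -7, -8]
P̄ = F·P·Fᵀ + Q = [52 23 22; 23 23 13; 22 13 18]
y = z − H·x̄ = [62]
S = H·P̄·Hᵀ + R = [1279]
K = P̄·Hᵀ·S⁻¹ = [246/1279; 141/1279; 128/1279]
x' = x̄ + K·y = [1183/1279, -211/1279, -2296/1279]
P' = (I − K·H)·P̄ = [5992/1279 -5269/1279 -3350/1279; -5269/1279 9536/1279 -1421/1279; -3350/1279 -1421/1279 6638/1279]

x' = [1183/1279, -211/1279, -2296/1279]
P' = [5992/1279 -5269/1279 -3350/1279; -5269/1279 9536/1279 -1421/1279; -3350/1279 -1421/1279 6638/1279]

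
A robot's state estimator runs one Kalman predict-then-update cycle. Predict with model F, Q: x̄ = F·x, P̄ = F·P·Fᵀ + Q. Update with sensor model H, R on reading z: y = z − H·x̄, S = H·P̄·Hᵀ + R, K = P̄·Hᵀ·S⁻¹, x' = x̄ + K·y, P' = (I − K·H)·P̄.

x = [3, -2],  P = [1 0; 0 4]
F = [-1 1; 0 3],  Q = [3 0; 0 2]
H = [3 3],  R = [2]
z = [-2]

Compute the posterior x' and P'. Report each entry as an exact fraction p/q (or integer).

x' = [-325/158, 429/316]
P' = [182/79 -177/79; -177/79 379/158]

x̄ = F·x = [-5, -6]
P̄ = F·P·Fᵀ + Q = [8 12; 12 38]
y = z − H·x̄ = [31]
S = H·P̄·Hᵀ + R = [632]
K = P̄·Hᵀ·S⁻¹ = [15/158; 75/316]
x' = x̄ + K·y = [-325/158, 429/316]
P' = (I − K·H)·P̄ = [182/79 -177/79; -177/79 379/158]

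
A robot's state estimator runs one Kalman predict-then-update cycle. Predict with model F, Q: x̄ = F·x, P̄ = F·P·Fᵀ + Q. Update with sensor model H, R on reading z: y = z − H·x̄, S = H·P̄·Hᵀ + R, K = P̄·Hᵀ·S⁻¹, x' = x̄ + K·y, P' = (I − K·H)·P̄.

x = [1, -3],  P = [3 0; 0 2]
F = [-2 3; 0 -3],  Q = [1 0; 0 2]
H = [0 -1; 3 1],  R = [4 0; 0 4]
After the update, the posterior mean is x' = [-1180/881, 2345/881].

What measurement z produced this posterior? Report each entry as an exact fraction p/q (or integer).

x̄ = F·x = [-11, 9]
P̄ = F·P·Fᵀ + Q = [31 -18; -18 20]
S = H·P̄·Hᵀ + R = [24 34; 34 195]
K = P̄·Hᵀ·S⁻¹ = [240/881 297/881; -686/881 -34/881]
x' − x̄ = [8511/881, -5584/881] = K·y
y = (KᵀK)⁻¹·Kᵀ·(x' − x̄) = [7, 23]
z = y + H·x̄ = [7, 23] + [-9, -24] = [-2, -1]

z = [-2, -1]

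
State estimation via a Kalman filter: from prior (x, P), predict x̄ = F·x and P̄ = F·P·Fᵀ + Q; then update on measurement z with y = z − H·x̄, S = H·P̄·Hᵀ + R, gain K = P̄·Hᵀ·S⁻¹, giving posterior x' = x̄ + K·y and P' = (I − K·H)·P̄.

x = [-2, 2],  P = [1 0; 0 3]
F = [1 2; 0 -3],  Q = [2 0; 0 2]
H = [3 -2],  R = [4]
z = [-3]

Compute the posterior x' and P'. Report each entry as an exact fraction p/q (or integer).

x̄ = F·x = [2, -6]
P̄ = F·P·Fᵀ + Q = [15 -18; -18 29]
y = z − H·x̄ = [-21]
S = H·P̄·Hᵀ + R = [471]
K = P̄·Hᵀ·S⁻¹ = [27/157; -112/471]
x' = x̄ + K·y = [-253/157, -158/157]
P' = (I − K·H)·P̄ = [168/157 198/157; 198/157 1115/471]

x' = [-253/157, -158/157]
P' = [168/157 198/157; 198/157 1115/471]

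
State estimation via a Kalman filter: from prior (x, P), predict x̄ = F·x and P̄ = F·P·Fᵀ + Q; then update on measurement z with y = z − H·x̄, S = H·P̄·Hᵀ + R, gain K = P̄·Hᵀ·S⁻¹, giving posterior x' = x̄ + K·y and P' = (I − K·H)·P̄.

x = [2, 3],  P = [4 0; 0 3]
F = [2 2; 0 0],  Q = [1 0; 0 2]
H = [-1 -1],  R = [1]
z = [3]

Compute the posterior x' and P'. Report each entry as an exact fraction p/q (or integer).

x̄ = F·x = [10, 0]
P̄ = F·P·Fᵀ + Q = [29 0; 0 2]
y = z − H·x̄ = [13]
S = H·P̄·Hᵀ + R = [32]
K = P̄·Hᵀ·S⁻¹ = [-29/32; -1/16]
x' = x̄ + K·y = [-57/32, -13/16]
P' = (I − K·H)·P̄ = [87/32 -29/16; -29/16 15/8]

x' = [-57/32, -13/16]
P' = [87/32 -29/16; -29/16 15/8]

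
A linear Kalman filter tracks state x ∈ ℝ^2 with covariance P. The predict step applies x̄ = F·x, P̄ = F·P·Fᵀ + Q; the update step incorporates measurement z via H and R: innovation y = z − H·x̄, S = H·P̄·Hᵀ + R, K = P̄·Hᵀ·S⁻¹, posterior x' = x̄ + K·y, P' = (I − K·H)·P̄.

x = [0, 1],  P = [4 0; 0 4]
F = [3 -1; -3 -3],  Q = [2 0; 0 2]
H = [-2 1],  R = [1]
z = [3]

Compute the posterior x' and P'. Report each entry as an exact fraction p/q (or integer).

x' = [-257/113, -529/339]
P' = [858/113 1680/113; 1680/113 10202/339]

x̄ = F·x = [-1, -3]
P̄ = F·P·Fᵀ + Q = [42 -24; -24 74]
y = z − H·x̄ = [4]
S = H·P̄·Hᵀ + R = [339]
K = P̄·Hᵀ·S⁻¹ = [-36/113; 122/339]
x' = x̄ + K·y = [-257/113, -529/339]
P' = (I − K·H)·P̄ = [858/113 1680/113; 1680/113 10202/339]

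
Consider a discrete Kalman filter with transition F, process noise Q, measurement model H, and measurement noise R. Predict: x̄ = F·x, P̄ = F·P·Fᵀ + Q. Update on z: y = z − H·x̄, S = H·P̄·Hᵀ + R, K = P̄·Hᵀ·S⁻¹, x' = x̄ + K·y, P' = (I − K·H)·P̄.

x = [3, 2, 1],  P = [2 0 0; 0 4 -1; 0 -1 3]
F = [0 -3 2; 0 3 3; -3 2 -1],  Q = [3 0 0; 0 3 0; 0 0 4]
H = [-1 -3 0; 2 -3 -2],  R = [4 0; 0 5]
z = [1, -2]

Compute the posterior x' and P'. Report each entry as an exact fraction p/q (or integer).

x̄ = F·x = [-4, 9, -6]
P̄ = F·P·Fᵀ + Q = [63 -15 -37; -15 48 12; -37 12 45]
y = z − H·x̄ = [24, 21]
S = H·P̄·Hᵀ + R = [409 349; 349 1489]
K = P̄·Hᵀ·S⁻¹ = [-112307/487200 106487/487200; -40993/162400 -11987/162400; 23763/162400 -27383/162400]
x' = x̄ + K·y = [-802647/162400, 226041/162400, -979131/162400]
P' = (I − K·H)·P̄ = [2582759/487200 -237059/162400 1127769/162400; -237059/162400 133677/162400 -407607/162400; 1127769/162400 -407607/162400 1807637/162400]

x' = [-802647/162400, 226041/162400, -979131/162400]
P' = [2582759/487200 -237059/162400 1127769/162400; -237059/162400 133677/162400 -407607/162400; 1127769/162400 -407607/162400 1807637/162400]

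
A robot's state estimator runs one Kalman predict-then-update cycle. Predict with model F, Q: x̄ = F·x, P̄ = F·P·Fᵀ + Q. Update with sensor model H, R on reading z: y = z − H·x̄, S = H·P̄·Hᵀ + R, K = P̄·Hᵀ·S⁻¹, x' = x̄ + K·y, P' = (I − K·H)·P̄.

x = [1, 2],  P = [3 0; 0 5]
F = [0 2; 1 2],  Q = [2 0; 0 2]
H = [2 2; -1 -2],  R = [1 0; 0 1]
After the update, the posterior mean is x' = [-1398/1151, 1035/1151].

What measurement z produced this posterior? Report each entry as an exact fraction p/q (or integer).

z = [-1, -1]

x̄ = F·x = [4, 5]
P̄ = F·P·Fᵀ + Q = [22 20; 20 25]
S = H·P̄·Hᵀ + R = [349 -264; -264 203]
K = P̄·Hᵀ·S⁻¹ = [684/1151 538/1151; -210/1151 -670/1151]
x' − x̄ = [-6002/1151, -4720/1151] = K·y
y = (KᵀK)⁻¹·Kᵀ·(x' − x̄) = [-19, 13]
z = y + H·x̄ = [-19, 13] + [18, -14] = [-1, -1]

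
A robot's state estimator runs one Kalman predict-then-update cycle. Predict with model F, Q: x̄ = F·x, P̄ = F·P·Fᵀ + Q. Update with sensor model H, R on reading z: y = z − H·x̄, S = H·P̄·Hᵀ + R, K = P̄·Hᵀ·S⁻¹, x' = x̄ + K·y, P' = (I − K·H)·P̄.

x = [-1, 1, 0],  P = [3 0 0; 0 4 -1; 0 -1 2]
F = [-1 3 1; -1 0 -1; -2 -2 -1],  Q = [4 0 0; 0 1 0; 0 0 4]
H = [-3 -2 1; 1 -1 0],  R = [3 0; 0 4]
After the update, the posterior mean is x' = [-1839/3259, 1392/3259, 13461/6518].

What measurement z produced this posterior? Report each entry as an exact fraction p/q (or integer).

z = [3, -1]

x̄ = F·x = [4, 1, 0]
P̄ = F·P·Fᵀ + Q = [39 4 -15; 4 6 6; -15 6 30]
S = H·P̄·Hᵀ + R = [522 -122; -122 41]
K = P̄·Hᵀ·S⁻¹ = [-735/3259 595/3259; -491/3259 -1620/3259; 21/6518 -1638/3259]
x' − x̄ = [-14875/3259, -1867/3259, 13461/6518] = K·y
y = (KᵀK)⁻¹·Kᵀ·(x' − x̄) = [17, -4]
z = y + H·x̄ = [17, -4] + [-14, 3] = [3, -1]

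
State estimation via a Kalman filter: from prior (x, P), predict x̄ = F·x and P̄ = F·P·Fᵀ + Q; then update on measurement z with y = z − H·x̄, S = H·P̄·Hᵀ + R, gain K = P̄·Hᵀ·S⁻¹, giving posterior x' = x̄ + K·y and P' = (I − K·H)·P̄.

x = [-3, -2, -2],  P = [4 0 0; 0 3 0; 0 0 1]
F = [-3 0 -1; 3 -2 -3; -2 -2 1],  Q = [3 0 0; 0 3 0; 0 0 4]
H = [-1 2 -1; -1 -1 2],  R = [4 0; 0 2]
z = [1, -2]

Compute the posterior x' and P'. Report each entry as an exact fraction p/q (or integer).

x' = [206323/30959, 202859/30959, 173164/30959]
P' = [254111/30959 225555/30959 234259/30959; 225555/30959 256953/30959 245067/30959; 234259/30959 245067/30959 253707/30959]

x̄ = F·x = [11, 1, 8]
P̄ = F·P·Fᵀ + Q = [40 -33 23; -33 60 -15; 23 -15 33]
y = z − H·x̄ = [18, -6]
S = H·P̄·Hᵀ + R = [555 -211; -211 136]
K = P̄·Hᵀ·S⁻¹ = [-9315/30959 -5574/30959; 10821/30959 3813/30959; 542/30959 14044/30959]
x' = x̄ + K·y = [206323/30959, 202859/30959, 173164/30959]
P' = (I − K·H)·P̄ = [254111/30959 225555/30959 234259/30959; 225555/30959 256953/30959 245067/30959; 234259/30959 245067/30959 253707/30959]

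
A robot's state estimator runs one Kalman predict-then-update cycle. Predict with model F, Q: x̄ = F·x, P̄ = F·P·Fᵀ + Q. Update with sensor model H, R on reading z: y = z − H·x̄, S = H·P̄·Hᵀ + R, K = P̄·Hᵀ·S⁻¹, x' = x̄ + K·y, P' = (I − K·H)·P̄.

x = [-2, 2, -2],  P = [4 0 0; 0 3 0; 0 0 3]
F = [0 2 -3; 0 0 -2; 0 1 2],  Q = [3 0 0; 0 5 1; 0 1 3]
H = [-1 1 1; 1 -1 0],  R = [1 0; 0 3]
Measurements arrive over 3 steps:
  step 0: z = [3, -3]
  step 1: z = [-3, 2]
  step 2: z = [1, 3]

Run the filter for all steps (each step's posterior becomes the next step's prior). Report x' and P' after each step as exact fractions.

step 0: x' = [-1/71, 325/142, 163/284], P' = [786/71 714/71 27/71; 714/71 1611/142 -255/142; 27/71 -255/142 853/284]
step 1: x' = [2288812/775877, 300597/775877, -186798/775877], P' = [10249548/775877 8780631/775877 1035645/775877; 8780631/775877 9316515/775877 -878382/775877; 1035645/775877 -878382/775877 2561320/775877]
step 2: x' = [925925136/618542519, -1320997113/1237085038, 3109138/910961], P' = [8163823554/618542519 7031412090/618542519 1144785/910961; 7031412090/618542519 15072747681/1237085038 -1179516/910961; 1144785/910961 -1179516/910961 3109915/910961]

step 0: x̄ = F·x = [10, 4, -2]
step 0: P̄ = F·P·Fᵀ + Q = [42 18 -12; 18 17 -11; -12 -11 18]
step 0: y = z − H·x̄ = [11, -9]
step 0: S = H·P̄·Hᵀ + R = [44 -24; -24 26]
step 0: K = P̄·Hᵀ·S⁻¹ = [-45/71 24/71; -36/71 -61/142; 235/284 103/142]
step 0: x' = x̄ + K·y = [-1/71, 325/142, 163/284]
step 0: P' = (I − K·H)·P̄ = [786/71 714/71 27/71; 714/71 1611/142 -255/142; 27/71 -255/142 853/284]
step 1: x̄ = F·x = [811/284, -163/142, 244/71]
step 1: P̄ = F·P·Fᵀ + Q = [27537/284 3579/142 204/71; 3579/142 1208/71 -527/71; 204/71 -527/71 2723/142]
step 1: y = z − H·x̄ = [-691/284, -569/284]
step 1: S = H·P̄·Hᵀ + R = [17935/284 -15129/284; -15129/284 18905/284]
step 1: K = P̄·Hᵀ·S⁻¹ = [-433272/775877 489639/775877; -342498/775877 -178628/775877; 647293/775877 638009/775877]
step 1: x' = x̄ + K·y = [2288812/775877, 300597/775877, -186798/775877]
step 1: P' = (I − K·H)·P̄ = [10249548/775877 8780631/775877 1035645/775877; 8780631/775877 9316515/775877 -878382/775877; 1035645/775877 -878382/775877 2561320/775877]
step 2: x̄ = F·x = [1161588/775877, 373596/775877, -72999/775877]
step 2: P̄ = F·P·Fᵀ + Q = [73186155/775877 18881448/775877 2386728/775877; 18881448/775877 14124665/775877 -7712639/775877; 2386728/775877 -7712639/775877 18375898/775877]
step 2: y = z − H·x̄ = [1636868/775877, 1539639/775877]
step 2: S = H·P̄·Hᵀ + R = [48500965/775877 -39448557/775877; -39448557/775877 51875555/775877]
step 2: K = P̄·Hᵀ·S⁻¹ = [-355102449/618542519 377470488/618542519; -591859227/1237085038 -336641167/1237085038; 785614/910961 774767/910961]
step 2: x' = x̄ + K·y = [925925136/618542519, -1320997113/1237085038, 3109138/910961]
step 2: P' = (I − K·H)·P̄ = [8163823554/618542519 7031412090/618542519 1144785/910961; 7031412090/618542519 15072747681/1237085038 -1179516/910961; 1144785/910961 -1179516/910961 3109915/910961]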